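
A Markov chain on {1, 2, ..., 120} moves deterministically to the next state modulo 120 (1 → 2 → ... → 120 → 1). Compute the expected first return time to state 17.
E[T_17 | X_0 = 17] = 120

The chain cycles deterministically, so starting at state 17 it returns in exactly 120 steps. Equivalently, the stationary distribution is uniform π_j = 1/120 for every state j, so by Kac's formula E[T_17] = 1/π_17 = 120.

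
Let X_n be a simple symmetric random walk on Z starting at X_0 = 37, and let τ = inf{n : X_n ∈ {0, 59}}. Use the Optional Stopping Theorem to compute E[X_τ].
E[X_τ] = 37

X_n is a martingale and τ is a bounded-mean stopping time (indeed τ is finite a.s. with bounded expectation since the walk is in a bounded region). By the OST, E[X_τ] = E[X_0] = 37. Equivalently: E[X_τ] = 59 · P(hit 59 first) + 0 · P(hit 0 first) = 59 · (37/59) = 37.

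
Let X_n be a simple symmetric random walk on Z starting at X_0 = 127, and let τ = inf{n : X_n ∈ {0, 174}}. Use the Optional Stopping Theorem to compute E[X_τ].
E[X_τ] = 127

X_n is a martingale and τ is a bounded-mean stopping time (indeed τ is finite a.s. with bounded expectation since the walk is in a bounded region). By the OST, E[X_τ] = E[X_0] = 127. Equivalently: E[X_τ] = 174 · P(hit 174 first) + 0 · P(hit 0 first) = 174 · (127/174) = 127.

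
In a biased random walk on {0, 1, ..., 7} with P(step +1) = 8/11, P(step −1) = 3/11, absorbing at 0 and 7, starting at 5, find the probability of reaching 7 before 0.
P(hit 7 before 0) = (1 − (3/8)^5) / (1 − (3/8)^7) = 416320/418993

Let u_k denote P(reach 7 before 0 | start at k). Boundary: u_0 = 0, u_7 = 1. Recurrence: u_k = 8/11·u_{k+1} + 3/11·u_{k-1} for 1 ≤ k ≤ 6. Try u_k = A + B·r^k with r = q/p = (3/11)/(8/11) = 3/8. Substitution satisfies the recurrence; boundary conditions give:
  u_k = (1 − r^k) / (1 − r^N) = (1 − (3/8)^5) / (1 − (3/8)^7) = 416320/418993.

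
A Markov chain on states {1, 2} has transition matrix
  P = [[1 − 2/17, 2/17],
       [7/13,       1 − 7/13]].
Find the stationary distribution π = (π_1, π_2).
π_1 = 119/145, π_2 = 26/145

Solve πP = π with π_1 + π_2 = 1. From πP = π: π_1 · (1 − 2/17) + π_2 · 7/13 = π_1 ⇒ π_2 · 7/13 = π_1 · 2/17 ⇒ π_2/π_1 = (2/17)/(7/13) = 26/119. Together with π_1 + π_2 = 1:
  π_1 = (7/13)/(2/17 + 7/13) = (7/13)/(145/221) = 119/145,
  π_2 = (2/17)/(2/17 + 7/13) = (2/17)/(145/221) = 26/145.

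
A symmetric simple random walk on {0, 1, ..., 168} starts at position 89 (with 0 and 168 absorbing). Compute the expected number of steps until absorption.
E[τ | X_0 = 89] = 7031

Let v_k = E[τ | X_0 = k]. Boundary: v_0 = v_168 = 0. Recurrence: v_k = 1 + (v_{k-1} + v_{k+1})/2 for 1 ≤ k ≤ 167. The particular solution to v_k − (v_{k-1} + v_{k+1})/2 = 1 is v_k = −k^2. Adding homogeneous solution A + B k and matching boundaries gives v_k = k (168 − k). Substituting k = 89: v_89 = 89 · 79 = 7031.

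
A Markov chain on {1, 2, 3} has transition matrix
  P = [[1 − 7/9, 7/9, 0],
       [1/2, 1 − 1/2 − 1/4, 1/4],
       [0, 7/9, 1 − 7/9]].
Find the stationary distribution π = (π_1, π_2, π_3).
π = (18/55, 28/55, 9/55)

This is a birth-death chain on three states, which satisfies detailed balance: π_1 · P_{12} = π_2 · P_{21} and π_2 · P_{23} = π_3 · P_{32}.
From π_1 · 7/9 = π_2 · 1/2: π_2/π_1 = (7/9)/(1/2) = 14/9.
From π_2 · 1/4 = π_3 · 7/9: π_3/π_2 = (1/4)/(7/9) = 9/28.
Take π_1 proportional to 1; then unnormalized π = (1, 14/9, 1/2). Normalize by dividing by the sum 55/18:
  π = (18/55, 28/55, 9/55).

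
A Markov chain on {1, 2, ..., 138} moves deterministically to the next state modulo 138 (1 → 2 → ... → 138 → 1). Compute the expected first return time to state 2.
E[T_2 | X_0 = 2] = 138

The chain cycles deterministically, so starting at state 2 it returns in exactly 138 steps. Equivalently, the stationary distribution is uniform π_j = 1/138 for every state j, so by Kac's formula E[T_2] = 1/π_2 = 138.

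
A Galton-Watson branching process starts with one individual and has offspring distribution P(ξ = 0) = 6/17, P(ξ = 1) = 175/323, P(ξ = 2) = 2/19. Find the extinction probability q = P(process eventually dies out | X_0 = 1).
q = 1

Mean offspring μ = 0·6/17 + 1·175/323 + 2·2/19 = 243/323 ≤ 1. For μ ≤ 1 with offspring not concentrated at 1, the Galton-Watson process goes extinct almost surely, so q = 1.
(Algebraic check: The pgf is f(s) = 6/17 + 175/323·s + 2/19·s². The extinction probability q is the smallest fixed point of f in [0, 1]. Setting s = f(s):
  2/19·s² + (175/323 − 1)·s + 6/17 = 0
  2/19·s² − (6/17 + 2/19)·s + 6/17 = 0
which factors as (s − 1)·(2/19·s − 6/17) = 0, giving roots s = 1 and s = (6/17)/(2/19) = 57/17. Since 57/17 ≥ 1, the smallest root in [0, 1] is s = 1.)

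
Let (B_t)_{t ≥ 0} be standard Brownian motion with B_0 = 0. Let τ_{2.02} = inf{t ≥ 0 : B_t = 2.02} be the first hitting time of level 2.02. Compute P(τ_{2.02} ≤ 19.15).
P(τ_{2.02} ≤ 19.15) = 2(1 − Φ(2.02/√19.15)) = 2(1 − Φ(0.4616)) ≈ 0.6444

By the reflection principle for standard BM, P(τ_b ≤ t) = 2 · P(B_t ≥ b). Since B_t ~ N(0, t), P(B_t ≥ 2.02) = 1 − Φ(2.02/√t) = 1 − Φ(2.02/√19.15) = 1 − Φ(0.4616) ≈ 0.32218. Doubling: P(τ_{2.02} ≤ 19.15) ≈ 2 · 0.32218 = 0.64436 ≈ 0.6444.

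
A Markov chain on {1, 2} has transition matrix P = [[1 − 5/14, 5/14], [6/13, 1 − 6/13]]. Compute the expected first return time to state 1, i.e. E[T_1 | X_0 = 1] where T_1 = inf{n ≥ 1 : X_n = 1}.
E[T_1 | X_0 = 1] = 1/π_1 = 149/84

For an irreducible recurrent Markov chain with stationary distribution π, E[T_i | X_0 = i] = 1/π_i (Kac's formula). Here π_1 = (6/13)/(5/14 + 6/13) = (6/13)/(149/182) = 84/149, so E[T_1 | X_0 = 1] = 1/π_1 = (5/14 + 6/13)/(6/13) = (149/182)/(6/13) = 149/84.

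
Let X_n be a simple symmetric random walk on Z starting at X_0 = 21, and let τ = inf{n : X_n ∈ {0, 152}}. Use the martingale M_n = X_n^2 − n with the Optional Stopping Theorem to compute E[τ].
E[τ] = 2751

M_n = X_n^2 − n is a martingale (since E[X_{n+1}^2 | F_n] = X_n^2 + 1). By OST (τ has finite mean in a bounded region), E[M_τ] = E[M_0] = X_0^2 − 0 = 21^2 = 441. Also E[M_τ] = E[X_τ^2] − E[τ]. The walk exits at 0 or 152, with P(hit 152 first) = 21/152, so E[X_τ^2] = 152^2 · 21/152 + 0 = 3192. Thus E[τ] = E[X_τ^2] − E[M_τ] = 3192 − 441 = 2751 = 21(152 − 21) = 2751.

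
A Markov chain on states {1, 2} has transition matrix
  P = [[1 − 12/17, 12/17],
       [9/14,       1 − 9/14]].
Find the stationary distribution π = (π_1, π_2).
π_1 = 51/107, π_2 = 56/107

Solve πP = π with π_1 + π_2 = 1. From πP = π: π_1 · (1 − 12/17) + π_2 · 9/14 = π_1 ⇒ π_2 · 9/14 = π_1 · 12/17 ⇒ π_2/π_1 = (12/17)/(9/14) = 56/51. Together with π_1 + π_2 = 1:
  π_1 = (9/14)/(12/17 + 9/14) = (9/14)/(321/238) = 51/107,
  π_2 = (12/17)/(12/17 + 9/14) = (12/17)/(321/238) = 56/107.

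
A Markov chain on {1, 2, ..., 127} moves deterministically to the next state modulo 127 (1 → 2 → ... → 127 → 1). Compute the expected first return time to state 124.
E[T_124 | X_0 = 124] = 127

The chain cycles deterministically, so starting at state 124 it returns in exactly 127 steps. Equivalently, the stationary distribution is uniform π_j = 1/127 for every state j, so by Kac's formula E[T_124] = 1/π_124 = 127.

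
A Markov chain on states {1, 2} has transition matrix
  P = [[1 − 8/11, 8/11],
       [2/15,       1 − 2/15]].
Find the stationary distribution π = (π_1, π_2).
π_1 = 11/71, π_2 = 60/71

Solve πP = π with π_1 + π_2 = 1. From πP = π: π_1 · (1 − 8/11) + π_2 · 2/15 = π_1 ⇒ π_2 · 2/15 = π_1 · 8/11 ⇒ π_2/π_1 = (8/11)/(2/15) = 60/11. Together with π_1 + π_2 = 1:
  π_1 = (2/15)/(8/11 + 2/15) = (2/15)/(142/165) = 11/71,
  π_2 = (8/11)/(8/11 + 2/15) = (8/11)/(142/165) = 60/71.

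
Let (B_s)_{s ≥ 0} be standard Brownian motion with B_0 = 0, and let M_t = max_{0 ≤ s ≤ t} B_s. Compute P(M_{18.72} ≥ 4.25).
P(M_{18.72} ≥ 4.25) = 2·P(B_{18.72} ≥ 4.25) = 2(1 − Φ(4.25/√18.72)) ≈ 0.3260

By the reflection principle for Brownian motion, P(M_t ≥ a) = 2 · P(B_t ≥ a) for a ≥ 0. Since B_t ~ N(0, t), P(B_t ≥ 4.25) = 1 − Φ(4.25/√t) = 1 − Φ(4.25/√18.72) = 1 − Φ(0.9823). So
  P(M_{18.72} ≥ 4.25) = 2(1 − Φ(0.9823)) ≈ 0.3260.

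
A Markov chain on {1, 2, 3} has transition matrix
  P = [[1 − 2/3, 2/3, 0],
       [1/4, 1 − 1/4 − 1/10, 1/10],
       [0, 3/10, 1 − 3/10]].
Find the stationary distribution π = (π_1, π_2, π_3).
π = (9/41, 24/41, 8/41)

This is a birth-death chain on three states, which satisfies detailed balance: π_1 · P_{12} = π_2 · P_{21} and π_2 · P_{23} = π_3 · P_{32}.
From π_1 · 2/3 = π_2 · 1/4: π_2/π_1 = (2/3)/(1/4) = 8/3.
From π_2 · 1/10 = π_3 · 3/10: π_3/π_2 = (1/10)/(3/10) = 1/3.
Take π_1 proportional to 1; then unnormalized π = (1, 8/3, 8/9). Normalize by dividing by the sum 41/9:
  π = (9/41, 24/41, 8/41).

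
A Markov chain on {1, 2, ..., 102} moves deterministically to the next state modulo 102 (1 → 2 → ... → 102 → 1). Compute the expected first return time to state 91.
E[T_91 | X_0 = 91] = 102

The chain cycles deterministically, so starting at state 91 it returns in exactly 102 steps. Equivalently, the stationary distribution is uniform π_j = 1/102 for every state j, so by Kac's formula E[T_91] = 1/π_91 = 102.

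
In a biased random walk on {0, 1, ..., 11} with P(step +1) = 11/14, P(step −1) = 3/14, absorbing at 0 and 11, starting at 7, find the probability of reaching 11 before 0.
P(hit 11 before 0) = (1 − (3/11)^7) / (1 − (3/11)^11) = 35659956343/35663936683

Let u_k denote P(reach 11 before 0 | start at k). Boundary: u_0 = 0, u_11 = 1. Recurrence: u_k = 11/14·u_{k+1} + 3/14·u_{k-1} for 1 ≤ k ≤ 10. Try u_k = A + B·r^k with r = q/p = (3/14)/(11/14) = 3/11. Substitution satisfies the recurrence; boundary conditions give:
  u_k = (1 − r^k) / (1 − r^N) = (1 − (3/11)^7) / (1 − (3/11)^11) = 35659956343/35663936683.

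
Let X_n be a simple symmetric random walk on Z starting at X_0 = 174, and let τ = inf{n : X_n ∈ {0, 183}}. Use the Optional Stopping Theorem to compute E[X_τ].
E[X_τ] = 174

X_n is a martingale and τ is a bounded-mean stopping time (indeed τ is finite a.s. with bounded expectation since the walk is in a bounded region). By the OST, E[X_τ] = E[X_0] = 174. Equivalently: E[X_τ] = 183 · P(hit 183 first) + 0 · P(hit 0 first) = 183 · (174/183) = 174.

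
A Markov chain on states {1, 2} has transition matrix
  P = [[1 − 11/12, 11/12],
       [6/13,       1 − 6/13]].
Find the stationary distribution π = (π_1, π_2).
π_1 = 72/215, π_2 = 143/215

Solve πP = π with π_1 + π_2 = 1. From πP = π: π_1 · (1 − 11/12) + π_2 · 6/13 = π_1 ⇒ π_2 · 6/13 = π_1 · 11/12 ⇒ π_2/π_1 = (11/12)/(6/13) = 143/72. Together with π_1 + π_2 = 1:
  π_1 = (6/13)/(11/12 + 6/13) = (6/13)/(215/156) = 72/215,
  π_2 = (11/12)/(11/12 + 6/13) = (11/12)/(215/156) = 143/215.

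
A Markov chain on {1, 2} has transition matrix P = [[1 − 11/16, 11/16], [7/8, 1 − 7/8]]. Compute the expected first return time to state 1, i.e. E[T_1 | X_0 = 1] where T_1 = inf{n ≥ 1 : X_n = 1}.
E[T_1 | X_0 = 1] = 1/π_1 = 25/14

For an irreducible recurrent Markov chain with stationary distribution π, E[T_i | X_0 = i] = 1/π_i (Kac's formula). Here π_1 = (7/8)/(11/16 + 7/8) = (7/8)/(25/16) = 14/25, so E[T_1 | X_0 = 1] = 1/π_1 = (11/16 + 7/8)/(7/8) = (25/16)/(7/8) = 25/14.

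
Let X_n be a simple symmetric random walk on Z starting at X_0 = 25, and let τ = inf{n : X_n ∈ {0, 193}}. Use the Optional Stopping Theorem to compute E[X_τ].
E[X_τ] = 25

X_n is a martingale and τ is a bounded-mean stopping time (indeed τ is finite a.s. with bounded expectation since the walk is in a bounded region). By the OST, E[X_τ] = E[X_0] = 25. Equivalently: E[X_τ] = 193 · P(hit 193 first) + 0 · P(hit 0 first) = 193 · (25/193) = 25.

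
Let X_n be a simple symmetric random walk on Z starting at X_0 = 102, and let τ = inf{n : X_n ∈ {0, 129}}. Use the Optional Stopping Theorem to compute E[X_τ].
E[X_τ] = 102

X_n is a martingale and τ is a bounded-mean stopping time (indeed τ is finite a.s. with bounded expectation since the walk is in a bounded region). By the OST, E[X_τ] = E[X_0] = 102. Equivalently: E[X_τ] = 129 · P(hit 129 first) + 0 · P(hit 0 first) = 129 · (102/129) = 102.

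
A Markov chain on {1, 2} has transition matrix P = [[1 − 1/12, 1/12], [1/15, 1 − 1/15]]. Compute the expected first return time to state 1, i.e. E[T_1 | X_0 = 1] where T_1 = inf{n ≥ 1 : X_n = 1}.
E[T_1 | X_0 = 1] = 1/π_1 = 9/4

For an irreducible recurrent Markov chain with stationary distribution π, E[T_i | X_0 = i] = 1/π_i (Kac's formula). Here π_1 = (1/15)/(1/12 + 1/15) = (1/15)/(3/20) = 4/9, so E[T_1 | X_0 = 1] = 1/π_1 = (1/12 + 1/15)/(1/15) = (3/20)/(1/15) = 9/4.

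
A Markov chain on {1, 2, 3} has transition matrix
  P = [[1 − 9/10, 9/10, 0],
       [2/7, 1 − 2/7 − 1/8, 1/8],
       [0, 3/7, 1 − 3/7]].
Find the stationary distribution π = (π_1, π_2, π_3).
π = (160/811, 504/811, 147/811)

This is a birth-death chain on three states, which satisfies detailed balance: π_1 · P_{12} = π_2 · P_{21} and π_2 · P_{23} = π_3 · P_{32}.
From π_1 · 9/10 = π_2 · 2/7: π_2/π_1 = (9/10)/(2/7) = 63/20.
From π_2 · 1/8 = π_3 · 3/7: π_3/π_2 = (1/8)/(3/7) = 7/24.
Take π_1 proportional to 1; then unnormalized π = (1, 63/20, 147/160). Normalize by dividing by the sum 811/160:
  π = (160/811, 504/811, 147/811).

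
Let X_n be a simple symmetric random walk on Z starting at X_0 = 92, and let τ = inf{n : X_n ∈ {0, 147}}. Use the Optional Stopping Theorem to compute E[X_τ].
E[X_τ] = 92

X_n is a martingale and τ is a bounded-mean stopping time (indeed τ is finite a.s. with bounded expectation since the walk is in a bounded region). By the OST, E[X_τ] = E[X_0] = 92. Equivalently: E[X_τ] = 147 · P(hit 147 first) + 0 · P(hit 0 first) = 147 · (92/147) = 92.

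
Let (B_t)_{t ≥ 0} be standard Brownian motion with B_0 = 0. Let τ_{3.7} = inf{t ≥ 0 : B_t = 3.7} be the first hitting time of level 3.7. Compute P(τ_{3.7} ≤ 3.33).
P(τ_{3.7} ≤ 3.33) = 2(1 − Φ(3.7/√3.33)) = 2(1 − Φ(2.0276)) ≈ 0.0426

By the reflection principle for standard BM, P(τ_b ≤ t) = 2 · P(B_t ≥ b). Since B_t ~ N(0, t), P(B_t ≥ 3.7) = 1 − Φ(3.7/√t) = 1 − Φ(3.7/√3.33) = 1 − Φ(2.0276) ≈ 0.02130. Doubling: P(τ_{3.7} ≤ 3.33) ≈ 2 · 0.02130 = 0.04260 ≈ 0.0426.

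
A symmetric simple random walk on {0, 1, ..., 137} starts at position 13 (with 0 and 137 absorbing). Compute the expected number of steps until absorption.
E[τ | X_0 = 13] = 1612

Let v_k = E[τ | X_0 = k]. Boundary: v_0 = v_137 = 0. Recurrence: v_k = 1 + (v_{k-1} + v_{k+1})/2 for 1 ≤ k ≤ 136. The particular solution to v_k − (v_{k-1} + v_{k+1})/2 = 1 is v_k = −k^2. Adding homogeneous solution A + B k and matching boundaries gives v_k = k (137 − k). Substituting k = 13: v_13 = 13 · 124 = 1612.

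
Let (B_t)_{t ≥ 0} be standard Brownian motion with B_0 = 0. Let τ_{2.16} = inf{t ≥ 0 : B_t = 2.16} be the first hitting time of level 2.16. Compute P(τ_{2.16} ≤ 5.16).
P(τ_{2.16} ≤ 5.16) = 2(1 − Φ(2.16/√5.16)) = 2(1 − Φ(0.9509)) ≈ 0.3417

By the reflection principle for standard BM, P(τ_b ≤ t) = 2 · P(B_t ≥ b). Since B_t ~ N(0, t), P(B_t ≥ 2.16) = 1 − Φ(2.16/√t) = 1 − Φ(2.16/√5.16) = 1 − Φ(0.9509) ≈ 0.17083. Doubling: P(τ_{2.16} ≤ 5.16) ≈ 2 · 0.17083 = 0.34166 ≈ 0.3417.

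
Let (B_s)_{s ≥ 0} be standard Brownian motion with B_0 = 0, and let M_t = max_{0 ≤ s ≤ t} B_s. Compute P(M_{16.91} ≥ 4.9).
P(M_{16.91} ≥ 4.9) = 2·P(B_{16.91} ≥ 4.9) = 2(1 − Φ(4.9/√16.91)) ≈ 0.2334

By the reflection principle for Brownian motion, P(M_t ≥ a) = 2 · P(B_t ≥ a) for a ≥ 0. Since B_t ~ N(0, t), P(B_t ≥ 4.9) = 1 − Φ(4.9/√t) = 1 − Φ(4.9/√16.91) = 1 − Φ(1.1916). So
  P(M_{16.91} ≥ 4.9) = 2(1 − Φ(1.1916)) ≈ 0.2334.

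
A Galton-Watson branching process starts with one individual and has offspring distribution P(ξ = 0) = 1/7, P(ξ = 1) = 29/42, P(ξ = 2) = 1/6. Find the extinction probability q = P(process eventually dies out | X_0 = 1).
q = 6/7

The pgf is f(s) = 1/7 + 29/42·s + 1/6·s². The extinction probability q is the smallest fixed point of f in [0, 1]. Setting s = f(s):
  1/6·s² + (29/42 − 1)·s + 1/7 = 0
  1/6·s² − (1/7 + 1/6)·s + 1/7 = 0
which factors as (s − 1)·(1/6·s − 1/7) = 0, giving roots s = 1 and s = (1/7)/(1/6) = 6/7.
Mean offspring μ = 29/42 + 2·1/6 = 43/42 > 1 (supercritical), so q < 1. The extinction probability is the smaller root: q = (1/7)/(1/6) = 6/7.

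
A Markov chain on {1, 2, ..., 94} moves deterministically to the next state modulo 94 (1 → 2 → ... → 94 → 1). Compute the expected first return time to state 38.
E[T_38 | X_0 = 38] = 94

The chain cycles deterministically, so starting at state 38 it returns in exactly 94 steps. Equivalently, the stationary distribution is uniform π_j = 1/94 for every state j, so by Kac's formula E[T_38] = 1/π_38 = 94.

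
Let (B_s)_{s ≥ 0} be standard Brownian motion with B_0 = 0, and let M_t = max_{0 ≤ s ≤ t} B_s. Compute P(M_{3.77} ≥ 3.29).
P(M_{3.77} ≥ 3.29) = 2·P(B_{3.77} ≥ 3.29) = 2(1 − Φ(3.29/√3.77)) ≈ 0.0902

By the reflection principle for Brownian motion, P(M_t ≥ a) = 2 · P(B_t ≥ a) for a ≥ 0. Since B_t ~ N(0, t), P(B_t ≥ 3.29) = 1 − Φ(3.29/√t) = 1 − Φ(3.29/√3.77) = 1 − Φ(1.6944). So
  P(M_{3.77} ≥ 3.29) = 2(1 − Φ(1.6944)) ≈ 0.0902.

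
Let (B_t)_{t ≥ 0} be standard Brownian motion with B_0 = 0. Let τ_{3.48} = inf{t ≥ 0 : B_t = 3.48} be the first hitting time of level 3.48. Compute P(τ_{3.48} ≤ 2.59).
P(τ_{3.48} ≤ 2.59) = 2(1 − Φ(3.48/√2.59)) = 2(1 − Φ(2.1624)) ≈ 0.0306

By the reflection principle for standard BM, P(τ_b ≤ t) = 2 · P(B_t ≥ b). Since B_t ~ N(0, t), P(B_t ≥ 3.48) = 1 − Φ(3.48/√t) = 1 − Φ(3.48/√2.59) = 1 − Φ(2.1624) ≈ 0.01529. Doubling: P(τ_{3.48} ≤ 2.59) ≈ 2 · 0.01529 = 0.03058 ≈ 0.0306.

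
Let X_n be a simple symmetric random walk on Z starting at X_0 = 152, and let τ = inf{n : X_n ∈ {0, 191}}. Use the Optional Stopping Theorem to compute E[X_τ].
E[X_τ] = 152

X_n is a martingale and τ is a bounded-mean stopping time (indeed τ is finite a.s. with bounded expectation since the walk is in a bounded region). By the OST, E[X_τ] = E[X_0] = 152. Equivalently: E[X_τ] = 191 · P(hit 191 first) + 0 · P(hit 0 first) = 191 · (152/191) = 152.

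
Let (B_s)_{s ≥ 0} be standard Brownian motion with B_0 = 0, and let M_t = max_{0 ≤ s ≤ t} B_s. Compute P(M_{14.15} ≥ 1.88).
P(M_{14.15} ≥ 1.88) = 2·P(B_{14.15} ≥ 1.88) = 2(1 − Φ(1.88/√14.15)) ≈ 0.6172

By the reflection principle for Brownian motion, P(M_t ≥ a) = 2 · P(B_t ≥ a) for a ≥ 0. Since B_t ~ N(0, t), P(B_t ≥ 1.88) = 1 − Φ(1.88/√t) = 1 − Φ(1.88/√14.15) = 1 − Φ(0.4998). So
  P(M_{14.15} ≥ 1.88) = 2(1 − Φ(0.4998)) ≈ 0.6172.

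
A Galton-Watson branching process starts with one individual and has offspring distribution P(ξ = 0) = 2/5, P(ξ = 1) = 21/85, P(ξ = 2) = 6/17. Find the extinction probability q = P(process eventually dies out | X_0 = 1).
q = 1

Mean offspring μ = 0·2/5 + 1·21/85 + 2·6/17 = 81/85 ≤ 1. For μ ≤ 1 with offspring not concentrated at 1, the Galton-Watson process goes extinct almost surely, so q = 1.
(Algebraic check: The pgf is f(s) = 2/5 + 21/85·s + 6/17·s². The extinction probability q is the smallest fixed point of f in [0, 1]. Setting s = f(s):
  6/17·s² + (21/85 − 1)·s + 2/5 = 0
  6/17·s² − (2/5 + 6/17)·s + 2/5 = 0
which factors as (s − 1)·(6/17·s − 2/5) = 0, giving roots s = 1 and s = (2/5)/(6/17) = 17/15. Since 17/15 ≥ 1, the smallest root in [0, 1] is s = 1.)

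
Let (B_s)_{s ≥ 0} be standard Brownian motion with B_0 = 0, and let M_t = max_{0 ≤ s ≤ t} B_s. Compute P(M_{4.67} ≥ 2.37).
P(M_{4.67} ≥ 2.37) = 2·P(B_{4.67} ≥ 2.37) = 2(1 − Φ(2.37/√4.67)) ≈ 0.2728

By the reflection principle for Brownian motion, P(M_t ≥ a) = 2 · P(B_t ≥ a) for a ≥ 0. Since B_t ~ N(0, t), P(B_t ≥ 2.37) = 1 − Φ(2.37/√t) = 1 − Φ(2.37/√4.67) = 1 − Φ(1.0967). So
  P(M_{4.67} ≥ 2.37) = 2(1 − Φ(1.0967)) ≈ 0.2728.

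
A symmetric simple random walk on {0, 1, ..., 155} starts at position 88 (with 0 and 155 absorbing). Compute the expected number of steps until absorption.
E[τ | X_0 = 88] = 5896

Let v_k = E[τ | X_0 = k]. Boundary: v_0 = v_155 = 0. Recurrence: v_k = 1 + (v_{k-1} + v_{k+1})/2 for 1 ≤ k ≤ 154. The particular solution to v_k − (v_{k-1} + v_{k+1})/2 = 1 is v_k = −k^2. Adding homogeneous solution A + B k and matching boundaries gives v_k = k (155 − k). Substituting k = 88: v_88 = 88 · 67 = 5896.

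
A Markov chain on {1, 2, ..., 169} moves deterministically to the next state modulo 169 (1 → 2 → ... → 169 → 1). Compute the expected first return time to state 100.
E[T_100 | X_0 = 100] = 169

The chain cycles deterministically, so starting at state 100 it returns in exactly 169 steps. Equivalently, the stationary distribution is uniform π_j = 1/169 for every state j, so by Kac's formula E[T_100] = 1/π_100 = 169.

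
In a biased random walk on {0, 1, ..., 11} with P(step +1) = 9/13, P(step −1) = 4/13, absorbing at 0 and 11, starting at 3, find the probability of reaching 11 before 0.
P(hit 11 before 0) = (1 − (4/9)^3) / (1 − (4/9)^11) = 5725213893/6275373061

Let u_k denote P(reach 11 before 0 | start at k). Boundary: u_0 = 0, u_11 = 1. Recurrence: u_k = 9/13·u_{k+1} + 4/13·u_{k-1} for 1 ≤ k ≤ 10. Try u_k = A + B·r^k with r = q/p = (4/13)/(9/13) = 4/9. Substitution satisfies the recurrence; boundary conditions give:
  u_k = (1 − r^k) / (1 − r^N) = (1 − (4/9)^3) / (1 − (4/9)^11) = 5725213893/6275373061.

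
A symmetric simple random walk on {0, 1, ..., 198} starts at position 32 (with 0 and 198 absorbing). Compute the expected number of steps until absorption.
E[τ | X_0 = 32] = 5312

Let v_k = E[τ | X_0 = k]. Boundary: v_0 = v_198 = 0. Recurrence: v_k = 1 + (v_{k-1} + v_{k+1})/2 for 1 ≤ k ≤ 197. The particular solution to v_k − (v_{k-1} + v_{k+1})/2 = 1 is v_k = −k^2. Adding homogeneous solution A + B k and matching boundaries gives v_k = k (198 − k). Substituting k = 32: v_32 = 32 · 166 = 5312.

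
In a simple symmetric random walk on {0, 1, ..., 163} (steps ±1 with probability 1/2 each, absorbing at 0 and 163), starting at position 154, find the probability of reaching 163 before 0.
P(hit 163 before 0) = 154/163

Let u_k = P(hit 163 before 0 | start at k). Then u_0 = 0, u_163 = 1, and u_k = u_{k-1}/2 + u_{k+1}/2 for 1 ≤ k ≤ 162. This harmonic recurrence is solved by u_k = k/163, giving u_154 = 154/163.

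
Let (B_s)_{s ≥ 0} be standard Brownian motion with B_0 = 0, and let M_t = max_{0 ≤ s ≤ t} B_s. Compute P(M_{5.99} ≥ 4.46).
P(M_{5.99} ≥ 4.46) = 2·P(B_{5.99} ≥ 4.46) = 2(1 − Φ(4.46/√5.99)) ≈ 0.0684

By the reflection principle for Brownian motion, P(M_t ≥ a) = 2 · P(B_t ≥ a) for a ≥ 0. Since B_t ~ N(0, t), P(B_t ≥ 4.46) = 1 − Φ(4.46/√t) = 1 − Φ(4.46/√5.99) = 1 − Φ(1.8223). So
  P(M_{5.99} ≥ 4.46) = 2(1 − Φ(1.8223)) ≈ 0.0684.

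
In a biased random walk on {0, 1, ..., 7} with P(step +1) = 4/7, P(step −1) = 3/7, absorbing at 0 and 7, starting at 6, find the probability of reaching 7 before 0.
P(hit 7 before 0) = (1 − (3/4)^6) / (1 − (3/4)^7) = 13468/14197

Let u_k denote P(reach 7 before 0 | start at k). Boundary: u_0 = 0, u_7 = 1. Recurrence: u_k = 4/7·u_{k+1} + 3/7·u_{k-1} for 1 ≤ k ≤ 6. Try u_k = A + B·r^k with r = q/p = (3/7)/(4/7) = 3/4. Substitution satisfies the recurrence; boundary conditions give:
  u_k = (1 − r^k) / (1 − r^N) = (1 − (3/4)^6) / (1 − (3/4)^7) = 13468/14197.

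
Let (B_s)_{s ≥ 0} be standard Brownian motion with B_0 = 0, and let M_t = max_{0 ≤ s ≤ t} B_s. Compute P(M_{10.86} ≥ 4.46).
P(M_{10.86} ≥ 4.46) = 2·P(B_{10.86} ≥ 4.46) = 2(1 − Φ(4.46/√10.86)) ≈ 0.1759

By the reflection principle for Brownian motion, P(M_t ≥ a) = 2 · P(B_t ≥ a) for a ≥ 0. Since B_t ~ N(0, t), P(B_t ≥ 4.46) = 1 − Φ(4.46/√t) = 1 − Φ(4.46/√10.86) = 1 − Φ(1.3534). So
  P(M_{10.86} ≥ 4.46) = 2(1 − Φ(1.3534)) ≈ 0.1759.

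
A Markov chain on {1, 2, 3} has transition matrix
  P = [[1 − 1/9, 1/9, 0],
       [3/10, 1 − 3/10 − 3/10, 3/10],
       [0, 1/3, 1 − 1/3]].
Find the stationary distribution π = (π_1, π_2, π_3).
π = (27/46, 5/23, 9/46)

This is a birth-death chain on three states, which satisfies detailed balance: π_1 · P_{12} = π_2 · P_{21} and π_2 · P_{23} = π_3 · P_{32}.
From π_1 · 1/9 = π_2 · 3/10: π_2/π_1 = (1/9)/(3/10) = 10/27.
From π_2 · 3/10 = π_3 · 1/3: π_3/π_2 = (3/10)/(1/3) = 9/10.
Take π_1 proportional to 1; then unnormalized π = (1, 10/27, 1/3). Normalize by dividing by the sum 46/27:
  π = (27/46, 5/23, 9/46).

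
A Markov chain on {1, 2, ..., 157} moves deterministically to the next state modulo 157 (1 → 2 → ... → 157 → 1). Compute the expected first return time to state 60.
E[T_60 | X_0 = 60] = 157

The chain cycles deterministically, so starting at state 60 it returns in exactly 157 steps. Equivalently, the stationary distribution is uniform π_j = 1/157 for every state j, so by Kac's formula E[T_60] = 1/π_60 = 157.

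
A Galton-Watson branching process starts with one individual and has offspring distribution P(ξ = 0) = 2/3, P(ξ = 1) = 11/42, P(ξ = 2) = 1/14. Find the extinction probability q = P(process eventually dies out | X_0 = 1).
q = 1

Mean offspring μ = 0·2/3 + 1·11/42 + 2·1/14 = 17/42 ≤ 1. For μ ≤ 1 with offspring not concentrated at 1, the Galton-Watson process goes extinct almost surely, so q = 1.
(Algebraic check: The pgf is f(s) = 2/3 + 11/42·s + 1/14·s². The extinction probability q is the smallest fixed point of f in [0, 1]. Setting s = f(s):
  1/14·s² + (11/42 − 1)·s + 2/3 = 0
  1/14·s² − (2/3 + 1/14)·s + 2/3 = 0
which factors as (s − 1)·(1/14·s − 2/3) = 0, giving roots s = 1 and s = (2/3)/(1/14) = 28/3. Since 28/3 ≥ 1, the smallest root in [0, 1] is s = 1.)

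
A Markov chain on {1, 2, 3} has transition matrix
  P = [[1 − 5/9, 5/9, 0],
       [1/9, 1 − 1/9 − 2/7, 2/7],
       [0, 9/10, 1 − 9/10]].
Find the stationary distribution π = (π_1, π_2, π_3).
π = (63/478, 315/478, 50/239)

This is a birth-death chain on three states, which satisfies detailed balance: π_1 · P_{12} = π_2 · P_{21} and π_2 · P_{23} = π_3 · P_{32}.
From π_1 · 5/9 = π_2 · 1/9: π_2/π_1 = (5/9)/(1/9) = 5.
From π_2 · 2/7 = π_3 · 9/10: π_3/π_2 = (2/7)/(9/10) = 20/63.
Take π_1 proportional to 1; then unnormalized π = (1, 5, 100/63). Normalize by dividing by the sum 478/63:
  π = (63/478, 315/478, 50/239).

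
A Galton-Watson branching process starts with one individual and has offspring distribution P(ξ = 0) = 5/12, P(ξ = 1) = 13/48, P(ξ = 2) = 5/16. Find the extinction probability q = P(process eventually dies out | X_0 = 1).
q = 1

Mean offspring μ = 0·5/12 + 1·13/48 + 2·5/16 = 43/48 ≤ 1. For μ ≤ 1 with offspring not concentrated at 1, the Galton-Watson process goes extinct almost surely, so q = 1.
(Algebraic check: The pgf is f(s) = 5/12 + 13/48·s + 5/16·s². The extinction probability q is the smallest fixed point of f in [0, 1]. Setting s = f(s):
  5/16·s² + (13/48 − 1)·s + 5/12 = 0
  5/16·s² − (5/12 + 5/16)·s + 5/12 = 0
which factors as (s − 1)·(5/16·s − 5/12) = 0, giving roots s = 1 and s = (5/12)/(5/16) = 4/3. Since 4/3 ≥ 1, the smallest root in [0, 1] is s = 1.)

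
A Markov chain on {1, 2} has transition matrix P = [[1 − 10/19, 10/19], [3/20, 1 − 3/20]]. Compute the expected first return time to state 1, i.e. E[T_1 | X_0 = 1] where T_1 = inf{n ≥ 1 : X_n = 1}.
E[T_1 | X_0 = 1] = 1/π_1 = 257/57

For an irreducible recurrent Markov chain with stationary distribution π, E[T_i | X_0 = i] = 1/π_i (Kac's formula). Here π_1 = (3/20)/(10/19 + 3/20) = (3/20)/(257/380) = 57/257, so E[T_1 | X_0 = 1] = 1/π_1 = (10/19 + 3/20)/(3/20) = (257/380)/(3/20) = 257/57.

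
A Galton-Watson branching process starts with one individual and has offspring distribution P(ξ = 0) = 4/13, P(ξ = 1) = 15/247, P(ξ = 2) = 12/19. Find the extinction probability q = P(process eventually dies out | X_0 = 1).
q = 19/39

The pgf is f(s) = 4/13 + 15/247·s + 12/19·s². The extinction probability q is the smallest fixed point of f in [0, 1]. Setting s = f(s):
  12/19·s² + (15/247 − 1)·s + 4/13 = 0
  12/19·s² − (4/13 + 12/19)·s + 4/13 = 0
which factors as (s − 1)·(12/19·s − 4/13) = 0, giving roots s = 1 and s = (4/13)/(12/19) = 19/39.
Mean offspring μ = 15/247 + 2·12/19 = 327/247 > 1 (supercritical), so q < 1. The extinction probability is the smaller root: q = (4/13)/(12/19) = 19/39.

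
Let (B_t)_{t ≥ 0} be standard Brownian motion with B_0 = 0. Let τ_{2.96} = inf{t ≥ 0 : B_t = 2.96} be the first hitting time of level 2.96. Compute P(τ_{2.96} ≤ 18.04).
P(τ_{2.96} ≤ 18.04) = 2(1 − Φ(2.96/√18.04)) = 2(1 − Φ(0.6969)) ≈ 0.4859

By the reflection principle for standard BM, P(τ_b ≤ t) = 2 · P(B_t ≥ b). Since B_t ~ N(0, t), P(B_t ≥ 2.96) = 1 − Φ(2.96/√t) = 1 − Φ(2.96/√18.04) = 1 − Φ(0.6969) ≈ 0.24293. Doubling: P(τ_{2.96} ≤ 18.04) ≈ 2 · 0.24293 = 0.48586 ≈ 0.4859.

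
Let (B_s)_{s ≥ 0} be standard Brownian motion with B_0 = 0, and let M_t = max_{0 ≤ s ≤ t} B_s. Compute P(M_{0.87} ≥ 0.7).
P(M_{0.87} ≥ 0.7) = 2·P(B_{0.87} ≥ 0.7) = 2(1 − Φ(0.7/√0.87)) ≈ 0.4530

By the reflection principle for Brownian motion, P(M_t ≥ a) = 2 · P(B_t ≥ a) for a ≥ 0. Since B_t ~ N(0, t), P(B_t ≥ 0.7) = 1 − Φ(0.7/√t) = 1 − Φ(0.7/√0.87) = 1 − Φ(0.7505). So
  P(M_{0.87} ≥ 0.7) = 2(1 − Φ(0.7505)) ≈ 0.4530.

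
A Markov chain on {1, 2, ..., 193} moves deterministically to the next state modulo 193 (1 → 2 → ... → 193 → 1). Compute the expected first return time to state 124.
E[T_124 | X_0 = 124] = 193

The chain cycles deterministically, so starting at state 124 it returns in exactly 193 steps. Equivalently, the stationary distribution is uniform π_j = 1/193 for every state j, so by Kac's formula E[T_124] = 1/π_124 = 193.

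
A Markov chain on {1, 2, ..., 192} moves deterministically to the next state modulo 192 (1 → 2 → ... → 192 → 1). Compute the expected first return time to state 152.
E[T_152 | X_0 = 152] = 192

The chain cycles deterministically, so starting at state 152 it returns in exactly 192 steps. Equivalently, the stationary distribution is uniform π_j = 1/192 for every state j, so by Kac's formula E[T_152] = 1/π_152 = 192.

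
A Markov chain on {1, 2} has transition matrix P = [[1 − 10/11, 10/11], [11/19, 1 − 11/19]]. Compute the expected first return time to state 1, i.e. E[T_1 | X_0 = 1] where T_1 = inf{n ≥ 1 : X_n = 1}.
E[T_1 | X_0 = 1] = 1/π_1 = 311/121

For an irreducible recurrent Markov chain with stationary distribution π, E[T_i | X_0 = i] = 1/π_i (Kac's formula). Here π_1 = (11/19)/(10/11 + 11/19) = (11/19)/(311/209) = 121/311, so E[T_1 | X_0 = 1] = 1/π_1 = (10/11 + 11/19)/(11/19) = (311/209)/(11/19) = 311/121.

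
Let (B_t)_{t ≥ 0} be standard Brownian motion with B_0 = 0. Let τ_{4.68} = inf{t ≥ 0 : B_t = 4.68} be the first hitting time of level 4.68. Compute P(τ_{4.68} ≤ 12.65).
P(τ_{4.68} ≤ 12.65) = 2(1 − Φ(4.68/√12.65)) = 2(1 − Φ(1.3158)) ≈ 0.1882

By the reflection principle for standard BM, P(τ_b ≤ t) = 2 · P(B_t ≥ b). Since B_t ~ N(0, t), P(B_t ≥ 4.68) = 1 − Φ(4.68/√t) = 1 − Φ(4.68/√12.65) = 1 − Φ(1.3158) ≈ 0.09412. Doubling: P(τ_{4.68} ≤ 12.65) ≈ 2 · 0.09412 = 0.18824 ≈ 0.1882.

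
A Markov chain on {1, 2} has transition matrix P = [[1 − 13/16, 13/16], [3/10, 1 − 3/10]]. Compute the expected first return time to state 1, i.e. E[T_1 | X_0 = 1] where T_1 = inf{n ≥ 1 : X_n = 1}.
E[T_1 | X_0 = 1] = 1/π_1 = 89/24

For an irreducible recurrent Markov chain with stationary distribution π, E[T_i | X_0 = i] = 1/π_i (Kac's formula). Here π_1 = (3/10)/(13/16 + 3/10) = (3/10)/(89/80) = 24/89, so E[T_1 | X_0 = 1] = 1/π_1 = (13/16 + 3/10)/(3/10) = (89/80)/(3/10) = 89/24.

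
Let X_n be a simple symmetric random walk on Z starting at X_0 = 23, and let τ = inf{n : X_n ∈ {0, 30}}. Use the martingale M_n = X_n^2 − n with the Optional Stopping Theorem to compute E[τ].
E[τ] = 161

M_n = X_n^2 − n is a martingale (since E[X_{n+1}^2 | F_n] = X_n^2 + 1). By OST (τ has finite mean in a bounded region), E[M_τ] = E[M_0] = X_0^2 − 0 = 23^2 = 529. Also E[M_τ] = E[X_τ^2] − E[τ]. The walk exits at 0 or 30, with P(hit 30 first) = 23/30, so E[X_τ^2] = 30^2 · 23/30 + 0 = 690. Thus E[τ] = E[X_τ^2] − E[M_τ] = 690 − 529 = 161 = 23(30 − 23) = 161.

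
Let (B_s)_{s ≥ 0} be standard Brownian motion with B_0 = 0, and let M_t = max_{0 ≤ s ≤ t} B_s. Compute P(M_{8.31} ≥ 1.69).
P(M_{8.31} ≥ 1.69) = 2·P(B_{8.31} ≥ 1.69) = 2(1 − Φ(1.69/√8.31)) ≈ 0.5577

By the reflection principle for Brownian motion, P(M_t ≥ a) = 2 · P(B_t ≥ a) for a ≥ 0. Since B_t ~ N(0, t), P(B_t ≥ 1.69) = 1 − Φ(1.69/√t) = 1 − Φ(1.69/√8.31) = 1 − Φ(0.5863). So
  P(M_{8.31} ≥ 1.69) = 2(1 − Φ(0.5863)) ≈ 0.5577.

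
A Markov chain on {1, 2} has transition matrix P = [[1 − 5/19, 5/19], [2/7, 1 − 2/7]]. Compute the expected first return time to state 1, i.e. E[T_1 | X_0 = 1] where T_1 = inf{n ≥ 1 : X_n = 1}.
E[T_1 | X_0 = 1] = 1/π_1 = 73/38

For an irreducible recurrent Markov chain with stationary distribution π, E[T_i | X_0 = i] = 1/π_i (Kac's formula). Here π_1 = (2/7)/(5/19 + 2/7) = (2/7)/(73/133) = 38/73, so E[T_1 | X_0 = 1] = 1/π_1 = (5/19 + 2/7)/(2/7) = (73/133)/(2/7) = 73/38.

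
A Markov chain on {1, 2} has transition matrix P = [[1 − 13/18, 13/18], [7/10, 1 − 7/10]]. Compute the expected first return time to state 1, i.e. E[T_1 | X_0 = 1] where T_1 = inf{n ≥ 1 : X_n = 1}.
E[T_1 | X_0 = 1] = 1/π_1 = 128/63

For an irreducible recurrent Markov chain with stationary distribution π, E[T_i | X_0 = i] = 1/π_i (Kac's formula). Here π_1 = (7/10)/(13/18 + 7/10) = (7/10)/(64/45) = 63/128, so E[T_1 | X_0 = 1] = 1/π_1 = (13/18 + 7/10)/(7/10) = (64/45)/(7/10) = 128/63.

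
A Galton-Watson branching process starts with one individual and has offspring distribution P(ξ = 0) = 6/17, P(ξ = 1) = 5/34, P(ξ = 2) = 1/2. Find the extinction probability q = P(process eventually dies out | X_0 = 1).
q = 12/17

The pgf is f(s) = 6/17 + 5/34·s + 1/2·s². The extinction probability q is the smallest fixed point of f in [0, 1]. Setting s = f(s):
  1/2·s² + (5/34 − 1)·s + 6/17 = 0
  1/2·s² − (6/17 + 1/2)·s + 6/17 = 0
which factors as (s − 1)·(1/2·s − 6/17) = 0, giving roots s = 1 and s = (6/17)/(1/2) = 12/17.
Mean offspring μ = 5/34 + 2·1/2 = 39/34 > 1 (supercritical), so q < 1. The extinction probability is the smaller root: q = (6/17)/(1/2) = 12/17.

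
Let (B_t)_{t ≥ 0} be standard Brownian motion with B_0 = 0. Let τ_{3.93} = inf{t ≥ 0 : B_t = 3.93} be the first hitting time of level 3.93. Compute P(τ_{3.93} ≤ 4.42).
P(τ_{3.93} ≤ 4.42) = 2(1 − Φ(3.93/√4.42)) = 2(1 − Φ(1.8693)) ≈ 0.0616

By the reflection principle for standard BM, P(τ_b ≤ t) = 2 · P(B_t ≥ b). Since B_t ~ N(0, t), P(B_t ≥ 3.93) = 1 − Φ(3.93/√t) = 1 − Φ(3.93/√4.42) = 1 − Φ(1.8693) ≈ 0.03079. Doubling: P(τ_{3.93} ≤ 4.42) ≈ 2 · 0.03079 = 0.06158 ≈ 0.0616.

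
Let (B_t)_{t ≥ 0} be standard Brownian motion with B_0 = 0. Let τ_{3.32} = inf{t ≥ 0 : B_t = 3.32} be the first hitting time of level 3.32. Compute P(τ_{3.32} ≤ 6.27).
P(τ_{3.32} ≤ 6.27) = 2(1 − Φ(3.32/√6.27)) = 2(1 − Φ(1.3259)) ≈ 0.1849

By the reflection principle for standard BM, P(τ_b ≤ t) = 2 · P(B_t ≥ b). Since B_t ~ N(0, t), P(B_t ≥ 3.32) = 1 − Φ(3.32/√t) = 1 − Φ(3.32/√6.27) = 1 − Φ(1.3259) ≈ 0.09244. Doubling: P(τ_{3.32} ≤ 6.27) ≈ 2 · 0.09244 = 0.18488 ≈ 0.1849.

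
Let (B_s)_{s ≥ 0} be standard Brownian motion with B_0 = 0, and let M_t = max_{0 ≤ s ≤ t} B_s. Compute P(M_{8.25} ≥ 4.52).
P(M_{8.25} ≥ 4.52) = 2·P(B_{8.25} ≥ 4.52) = 2(1 − Φ(4.52/√8.25)) ≈ 0.1156

By the reflection principle for Brownian motion, P(M_t ≥ a) = 2 · P(B_t ≥ a) for a ≥ 0. Since B_t ~ N(0, t), P(B_t ≥ 4.52) = 1 − Φ(4.52/√t) = 1 − Φ(4.52/√8.25) = 1 − Φ(1.5737). So
  P(M_{8.25} ≥ 4.52) = 2(1 − Φ(1.5737)) ≈ 0.1156.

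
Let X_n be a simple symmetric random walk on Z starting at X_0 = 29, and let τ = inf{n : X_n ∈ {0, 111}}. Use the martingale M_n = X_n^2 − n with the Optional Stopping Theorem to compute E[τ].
E[τ] = 2378

M_n = X_n^2 − n is a martingale (since E[X_{n+1}^2 | F_n] = X_n^2 + 1). By OST (τ has finite mean in a bounded region), E[M_τ] = E[M_0] = X_0^2 − 0 = 29^2 = 841. Also E[M_τ] = E[X_τ^2] − E[τ]. The walk exits at 0 or 111, with P(hit 111 first) = 29/111, so E[X_τ^2] = 111^2 · 29/111 + 0 = 3219. Thus E[τ] = E[X_τ^2] − E[M_τ] = 3219 − 841 = 2378 = 29(111 − 29) = 2378.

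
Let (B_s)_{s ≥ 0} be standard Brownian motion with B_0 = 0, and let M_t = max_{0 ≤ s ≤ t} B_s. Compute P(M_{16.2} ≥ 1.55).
P(M_{16.2} ≥ 1.55) = 2·P(B_{16.2} ≥ 1.55) = 2(1 − Φ(1.55/√16.2)) ≈ 0.7002

By the reflection principle for Brownian motion, P(M_t ≥ a) = 2 · P(B_t ≥ a) for a ≥ 0. Since B_t ~ N(0, t), P(B_t ≥ 1.55) = 1 − Φ(1.55/√t) = 1 − Φ(1.55/√16.2) = 1 − Φ(0.3851). So
  P(M_{16.2} ≥ 1.55) = 2(1 − Φ(0.3851)) ≈ 0.7002.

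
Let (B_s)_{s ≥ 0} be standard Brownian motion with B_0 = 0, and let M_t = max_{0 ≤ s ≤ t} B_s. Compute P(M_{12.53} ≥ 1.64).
P(M_{12.53} ≥ 1.64) = 2·P(B_{12.53} ≥ 1.64) = 2(1 − Φ(1.64/√12.53)) ≈ 0.6431

By the reflection principle for Brownian motion, P(M_t ≥ a) = 2 · P(B_t ≥ a) for a ≥ 0. Since B_t ~ N(0, t), P(B_t ≥ 1.64) = 1 − Φ(1.64/√t) = 1 − Φ(1.64/√12.53) = 1 − Φ(0.4633). So
  P(M_{12.53} ≥ 1.64) = 2(1 − Φ(0.4633)) ≈ 0.6431.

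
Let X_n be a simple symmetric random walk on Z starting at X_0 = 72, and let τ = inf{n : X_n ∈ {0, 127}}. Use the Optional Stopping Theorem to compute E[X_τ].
E[X_τ] = 72

X_n is a martingale and τ is a bounded-mean stopping time (indeed τ is finite a.s. with bounded expectation since the walk is in a bounded region). By the OST, E[X_τ] = E[X_0] = 72. Equivalently: E[X_τ] = 127 · P(hit 127 first) + 0 · P(hit 0 first) = 127 · (72/127) = 72.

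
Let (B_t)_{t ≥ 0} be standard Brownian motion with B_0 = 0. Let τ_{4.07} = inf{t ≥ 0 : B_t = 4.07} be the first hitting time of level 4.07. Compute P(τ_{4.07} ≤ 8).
P(τ_{4.07} ≤ 8) = 2(1 − Φ(4.07/√8)) = 2(1 − Φ(1.4390)) ≈ 0.1502

By the reflection principle for standard BM, P(τ_b ≤ t) = 2 · P(B_t ≥ b). Since B_t ~ N(0, t), P(B_t ≥ 4.07) = 1 − Φ(4.07/√t) = 1 − Φ(4.07/√8) = 1 − Φ(1.4390) ≈ 0.07508. Doubling: P(τ_{4.07} ≤ 8) ≈ 2 · 0.07508 = 0.15016 ≈ 0.1502.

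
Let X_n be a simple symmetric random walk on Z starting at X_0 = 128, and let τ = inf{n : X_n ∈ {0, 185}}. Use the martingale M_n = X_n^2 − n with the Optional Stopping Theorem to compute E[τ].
E[τ] = 7296

M_n = X_n^2 − n is a martingale (since E[X_{n+1}^2 | F_n] = X_n^2 + 1). By OST (τ has finite mean in a bounded region), E[M_τ] = E[M_0] = X_0^2 − 0 = 128^2 = 16384. Also E[M_τ] = E[X_τ^2] − E[τ]. The walk exits at 0 or 185, with P(hit 185 first) = 128/185, so E[X_τ^2] = 185^2 · 128/185 + 0 = 23680. Thus E[τ] = E[X_τ^2] − E[M_τ] = 23680 − 16384 = 7296 = 128(185 − 128) = 7296.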